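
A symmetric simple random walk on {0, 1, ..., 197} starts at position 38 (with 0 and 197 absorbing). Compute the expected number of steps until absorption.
E[τ | X_0 = 38] = 6042

Let v_k = E[τ | X_0 = k]. Boundary: v_0 = v_197 = 0. Recurrence: v_k = 1 + (v_{k-1} + v_{k+1})/2 for 1 ≤ k ≤ 196. The particular solution to v_k − (v_{k-1} + v_{k+1})/2 = 1 is v_k = −k^2. Adding homogeneous solution A + B k and matching boundaries gives v_k = k (197 − k). Substituting k = 38: v_38 = 38 · 159 = 6042.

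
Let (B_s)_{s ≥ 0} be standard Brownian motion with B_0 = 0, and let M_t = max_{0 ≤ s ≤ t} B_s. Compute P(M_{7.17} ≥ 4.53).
P(M_{7.17} ≥ 4.53) = 2·P(B_{7.17} ≥ 4.53) = 2(1 − Φ(4.53/√7.17)) ≈ 0.0907

By the reflection principle for Brownian motion, P(M_t ≥ a) = 2 · P(B_t ≥ a) for a ≥ 0. Since B_t ~ N(0, t), P(B_t ≥ 4.53) = 1 − Φ(4.53/√t) = 1 − Φ(4.53/√7.17) = 1 − Φ(1.6918). So
  P(M_{7.17} ≥ 4.53) = 2(1 − Φ(1.6918)) ≈ 0.0907.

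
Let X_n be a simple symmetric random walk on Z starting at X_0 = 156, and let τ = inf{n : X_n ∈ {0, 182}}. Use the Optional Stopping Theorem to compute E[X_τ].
E[X_τ] = 156

X_n is a martingale and τ is a bounded-mean stopping time (indeed τ is finite a.s. with bounded expectation since the walk is in a bounded region). By the OST, E[X_τ] = E[X_0] = 156. Equivalently: E[X_τ] = 182 · P(hit 182 first) + 0 · P(hit 0 first) = 182 · (156/182) = 156.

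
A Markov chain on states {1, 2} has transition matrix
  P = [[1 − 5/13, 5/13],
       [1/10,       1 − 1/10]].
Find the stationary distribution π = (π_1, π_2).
π_1 = 13/63, π_2 = 50/63

Solve πP = π with π_1 + π_2 = 1. From πP = π: π_1 · (1 − 5/13) + π_2 · 1/10 = π_1 ⇒ π_2 · 1/10 = π_1 · 5/13 ⇒ π_2/π_1 = (5/13)/(1/10) = 50/13. Together with π_1 + π_2 = 1:
  π_1 = (1/10)/(5/13 + 1/10) = (1/10)/(63/130) = 13/63,
  π_2 = (5/13)/(5/13 + 1/10) = (5/13)/(63/130) = 50/63.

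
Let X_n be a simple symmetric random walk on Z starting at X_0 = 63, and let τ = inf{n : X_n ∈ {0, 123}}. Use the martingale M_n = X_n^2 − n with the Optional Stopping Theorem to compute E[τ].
E[τ] = 3780

M_n = X_n^2 − n is a martingale (since E[X_{n+1}^2 | F_n] = X_n^2 + 1). By OST (τ has finite mean in a bounded region), E[M_τ] = E[M_0] = X_0^2 − 0 = 63^2 = 3969. Also E[M_τ] = E[X_τ^2] − E[τ]. The walk exits at 0 or 123, with P(hit 123 first) = 63/123, so E[X_τ^2] = 123^2 · 63/123 + 0 = 7749. Thus E[τ] = E[X_τ^2] − E[M_τ] = 7749 − 3969 = 3780 = 63(123 − 63) = 3780.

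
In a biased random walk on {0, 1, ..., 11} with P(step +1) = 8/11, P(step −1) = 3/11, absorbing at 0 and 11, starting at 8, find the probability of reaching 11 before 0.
P(hit 11 before 0) = (1 − (3/8)^8) / (1 − (3/8)^11) = 1717315072/1717951489

Let u_k denote P(reach 11 before 0 | start at k). Boundary: u_0 = 0, u_11 = 1. Recurrence: u_k = 8/11·u_{k+1} + 3/11·u_{k-1} for 1 ≤ k ≤ 10. Try u_k = A + B·r^k with r = q/p = (3/11)/(8/11) = 3/8. Substitution satisfies the recurrence; boundary conditions give:
  u_k = (1 − r^k) / (1 − r^N) = (1 − (3/8)^8) / (1 − (3/8)^11) = 1717315072/1717951489.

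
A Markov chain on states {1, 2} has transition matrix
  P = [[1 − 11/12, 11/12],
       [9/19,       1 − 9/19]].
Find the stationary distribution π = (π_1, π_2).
π_1 = 108/317, π_2 = 209/317

Solve πP = π with π_1 + π_2 = 1. From πP = π: π_1 · (1 − 11/12) + π_2 · 9/19 = π_1 ⇒ π_2 · 9/19 = π_1 · 11/12 ⇒ π_2/π_1 = (11/12)/(9/19) = 209/108. Together with π_1 + π_2 = 1:
  π_1 = (9/19)/(11/12 + 9/19) = (9/19)/(317/228) = 108/317,
  π_2 = (11/12)/(11/12 + 9/19) = (11/12)/(317/228) = 209/317.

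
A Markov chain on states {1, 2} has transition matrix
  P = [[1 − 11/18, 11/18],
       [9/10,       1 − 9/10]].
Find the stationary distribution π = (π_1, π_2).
π_1 = 81/136, π_2 = 55/136

Solve πP = π with π_1 + π_2 = 1. From πP = π: π_1 · (1 − 11/18) + π_2 · 9/10 = π_1 ⇒ π_2 · 9/10 = π_1 · 11/18 ⇒ π_2/π_1 = (11/18)/(9/10) = 55/81. Together with π_1 + π_2 = 1:
  π_1 = (9/10)/(11/18 + 9/10) = (9/10)/(68/45) = 81/136,
  π_2 = (11/18)/(11/18 + 9/10) = (11/18)/(68/45) = 55/136.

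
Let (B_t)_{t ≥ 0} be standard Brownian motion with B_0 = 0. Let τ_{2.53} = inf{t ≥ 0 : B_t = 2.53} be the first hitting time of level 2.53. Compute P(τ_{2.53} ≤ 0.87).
P(τ_{2.53} ≤ 0.87) = 2(1 − Φ(2.53/√0.87)) = 2(1 − Φ(2.7124)) ≈ 0.0067

By the reflection principle for standard BM, P(τ_b ≤ t) = 2 · P(B_t ≥ b). Since B_t ~ N(0, t), P(B_t ≥ 2.53) = 1 − Φ(2.53/√t) = 1 − Φ(2.53/√0.87) = 1 − Φ(2.7124) ≈ 0.00334. Doubling: P(τ_{2.53} ≤ 0.87) ≈ 2 · 0.00334 = 0.00668 ≈ 0.0067.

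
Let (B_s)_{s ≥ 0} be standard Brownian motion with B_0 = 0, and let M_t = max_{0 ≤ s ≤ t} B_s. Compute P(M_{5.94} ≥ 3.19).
P(M_{5.94} ≥ 3.19) = 2·P(B_{5.94} ≥ 3.19) = 2(1 − Φ(3.19/√5.94)) ≈ 0.1906

By the reflection principle for Brownian motion, P(M_t ≥ a) = 2 · P(B_t ≥ a) for a ≥ 0. Since B_t ~ N(0, t), P(B_t ≥ 3.19) = 1 − Φ(3.19/√t) = 1 − Φ(3.19/√5.94) = 1 − Φ(1.3089). So
  P(M_{5.94} ≥ 3.19) = 2(1 − Φ(1.3089)) ≈ 0.1906.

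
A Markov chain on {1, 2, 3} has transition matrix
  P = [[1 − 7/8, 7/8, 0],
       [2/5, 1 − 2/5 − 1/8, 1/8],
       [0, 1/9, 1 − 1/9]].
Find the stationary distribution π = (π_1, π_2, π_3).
π = (128/723, 280/723, 105/241)

This is a birth-death chain on three states, which satisfies detailed balance: π_1 · P_{12} = π_2 · P_{21} and π_2 · P_{23} = π_3 · P_{32}.
From π_1 · 7/8 = π_2 · 2/5: π_2/π_1 = (7/8)/(2/5) = 35/16.
From π_2 · 1/8 = π_3 · 1/9: π_3/π_2 = (1/8)/(1/9) = 9/8.
Take π_1 proportional to 1; then unnormalized π = (1, 35/16, 315/128). Normalize by dividing by the sum 723/128:
  π = (128/723, 280/723, 105/241).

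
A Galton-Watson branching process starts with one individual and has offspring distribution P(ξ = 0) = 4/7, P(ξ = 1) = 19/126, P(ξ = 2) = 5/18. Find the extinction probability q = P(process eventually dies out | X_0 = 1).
q = 1

Mean offspring μ = 0·4/7 + 1·19/126 + 2·5/18 = 89/126 ≤ 1. For μ ≤ 1 with offspring not concentrated at 1, the Galton-Watson process goes extinct almost surely, so q = 1.
(Algebraic check: The pgf is f(s) = 4/7 + 19/126·s + 5/18·s². The extinction probability q is the smallest fixed point of f in [0, 1]. Setting s = f(s):
  5/18·s² + (19/126 − 1)·s + 4/7 = 0
  5/18·s² − (4/7 + 5/18)·s + 4/7 = 0
which factors as (s − 1)·(5/18·s − 4/7) = 0, giving roots s = 1 and s = (4/7)/(5/18) = 72/35. Since 72/35 ≥ 1, the smallest root in [0, 1] is s = 1.)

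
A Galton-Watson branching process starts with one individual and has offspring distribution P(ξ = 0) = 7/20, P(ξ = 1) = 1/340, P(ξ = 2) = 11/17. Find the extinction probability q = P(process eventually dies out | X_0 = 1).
q = 119/220

The pgf is f(s) = 7/20 + 1/340·s + 11/17·s². The extinction probability q is the smallest fixed point of f in [0, 1]. Setting s = f(s):
  11/17·s² + (1/340 − 1)·s + 7/20 = 0
  11/17·s² − (7/20 + 11/17)·s + 7/20 = 0
which factors as (s − 1)·(11/17·s − 7/20) = 0, giving roots s = 1 and s = (7/20)/(11/17) = 119/220.
Mean offspring μ = 1/340 + 2·11/17 = 441/340 > 1 (supercritical), so q < 1. The extinction probability is the smaller root: q = (7/20)/(11/17) = 119/220.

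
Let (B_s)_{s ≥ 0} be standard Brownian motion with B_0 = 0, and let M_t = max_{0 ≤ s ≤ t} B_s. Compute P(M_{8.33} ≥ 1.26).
P(M_{8.33} ≥ 1.26) = 2·P(B_{8.33} ≥ 1.26) = 2(1 − Φ(1.26/√8.33)) ≈ 0.6624

By the reflection principle for Brownian motion, P(M_t ≥ a) = 2 · P(B_t ≥ a) for a ≥ 0. Since B_t ~ N(0, t), P(B_t ≥ 1.26) = 1 − Φ(1.26/√t) = 1 − Φ(1.26/√8.33) = 1 − Φ(0.4366). So
  P(M_{8.33} ≥ 1.26) = 2(1 − Φ(0.4366)) ≈ 0.6624.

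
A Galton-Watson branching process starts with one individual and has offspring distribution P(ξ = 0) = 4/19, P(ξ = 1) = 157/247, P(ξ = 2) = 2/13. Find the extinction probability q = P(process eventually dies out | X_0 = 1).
q = 1

Mean offspring μ = 0·4/19 + 1·157/247 + 2·2/13 = 233/247 ≤ 1. For μ ≤ 1 with offspring not concentrated at 1, the Galton-Watson process goes extinct almost surely, so q = 1.
(Algebraic check: The pgf is f(s) = 4/19 + 157/247·s + 2/13·s². The extinction probability q is the smallest fixed point of f in [0, 1]. Setting s = f(s):
  2/13·s² + (157/247 − 1)·s + 4/19 = 0
  2/13·s² − (4/19 + 2/13)·s + 4/19 = 0
which factors as (s − 1)·(2/13·s − 4/19) = 0, giving roots s = 1 and s = (4/19)/(2/13) = 26/19. Since 26/19 ≥ 1, the smallest root in [0, 1] is s = 1.)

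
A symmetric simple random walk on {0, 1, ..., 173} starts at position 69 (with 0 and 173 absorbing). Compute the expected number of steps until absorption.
E[τ | X_0 = 69] = 7176

Let v_k = E[τ | X_0 = k]. Boundary: v_0 = v_173 = 0. Recurrence: v_k = 1 + (v_{k-1} + v_{k+1})/2 for 1 ≤ k ≤ 172. The particular solution to v_k − (v_{k-1} + v_{k+1})/2 = 1 is v_k = −k^2. Adding homogeneous solution A + B k and matching boundaries gives v_k = k (173 − k). Substituting k = 69: v_69 = 69 · 104 = 7176.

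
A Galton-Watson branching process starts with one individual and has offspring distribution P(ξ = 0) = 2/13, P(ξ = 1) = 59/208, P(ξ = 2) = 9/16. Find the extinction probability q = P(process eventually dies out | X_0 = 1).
q = 32/117

The pgf is f(s) = 2/13 + 59/208·s + 9/16·s². The extinction probability q is the smallest fixed point of f in [0, 1]. Setting s = f(s):
  9/16·s² + (59/208 − 1)·s + 2/13 = 0
  9/16·s² − (2/13 + 9/16)·s + 2/13 = 0
which factors as (s − 1)·(9/16·s − 2/13) = 0, giving roots s = 1 and s = (2/13)/(9/16) = 32/117.
Mean offspring μ = 59/208 + 2·9/16 = 293/208 > 1 (supercritical), so q < 1. The extinction probability is the smaller root: q = (2/13)/(9/16) = 32/117.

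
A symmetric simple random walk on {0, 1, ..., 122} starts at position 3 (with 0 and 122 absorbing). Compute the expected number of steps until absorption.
E[τ | X_0 = 3] = 357

Let v_k = E[τ | X_0 = k]. Boundary: v_0 = v_122 = 0. Recurrence: v_k = 1 + (v_{k-1} + v_{k+1})/2 for 1 ≤ k ≤ 121. The particular solution to v_k − (v_{k-1} + v_{k+1})/2 = 1 is v_k = −k^2. Adding homogeneous solution A + B k and matching boundaries gives v_k = k (122 − k). Substituting k = 3: v_3 = 3 · 119 = 357.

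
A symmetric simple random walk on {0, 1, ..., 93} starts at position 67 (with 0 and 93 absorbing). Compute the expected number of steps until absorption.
E[τ | X_0 = 67] = 1742

Let v_k = E[τ | X_0 = k]. Boundary: v_0 = v_93 = 0. Recurrence: v_k = 1 + (v_{k-1} + v_{k+1})/2 for 1 ≤ k ≤ 92. The particular solution to v_k − (v_{k-1} + v_{k+1})/2 = 1 is v_k = −k^2. Adding homogeneous solution A + B k and matching boundaries gives v_k = k (93 − k). Substituting k = 67: v_67 = 67 · 26 = 1742.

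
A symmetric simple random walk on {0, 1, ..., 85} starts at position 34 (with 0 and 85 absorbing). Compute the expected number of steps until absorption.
E[τ | X_0 = 34] = 1734

Let v_k = E[τ | X_0 = k]. Boundary: v_0 = v_85 = 0. Recurrence: v_k = 1 + (v_{k-1} + v_{k+1})/2 for 1 ≤ k ≤ 84. The particular solution to v_k − (v_{k-1} + v_{k+1})/2 = 1 is v_k = −k^2. Adding homogeneous solution A + B k and matching boundaries gives v_k = k (85 − k). Substituting k = 34: v_34 = 34 · 51 = 1734.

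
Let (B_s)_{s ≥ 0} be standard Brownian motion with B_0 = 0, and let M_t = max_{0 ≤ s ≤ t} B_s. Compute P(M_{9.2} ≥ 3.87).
P(M_{9.2} ≥ 3.87) = 2·P(B_{9.2} ≥ 3.87) = 2(1 − Φ(3.87/√9.2)) ≈ 0.2020

By the reflection principle for Brownian motion, P(M_t ≥ a) = 2 · P(B_t ≥ a) for a ≥ 0. Since B_t ~ N(0, t), P(B_t ≥ 3.87) = 1 − Φ(3.87/√t) = 1 − Φ(3.87/√9.2) = 1 − Φ(1.2759). So
  P(M_{9.2} ≥ 3.87) = 2(1 − Φ(1.2759)) ≈ 0.2020.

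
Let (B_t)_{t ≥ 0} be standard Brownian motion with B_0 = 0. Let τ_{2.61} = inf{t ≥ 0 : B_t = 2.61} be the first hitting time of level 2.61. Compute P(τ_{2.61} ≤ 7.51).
P(τ_{2.61} ≤ 7.51) = 2(1 − Φ(2.61/√7.51)) = 2(1 − Φ(0.9524)) ≈ 0.3409

By the reflection principle for standard BM, P(τ_b ≤ t) = 2 · P(B_t ≥ b). Since B_t ~ N(0, t), P(B_t ≥ 2.61) = 1 − Φ(2.61/√t) = 1 − Φ(2.61/√7.51) = 1 − Φ(0.9524) ≈ 0.17045. Doubling: P(τ_{2.61} ≤ 7.51) ≈ 2 · 0.17045 = 0.34090 ≈ 0.3409.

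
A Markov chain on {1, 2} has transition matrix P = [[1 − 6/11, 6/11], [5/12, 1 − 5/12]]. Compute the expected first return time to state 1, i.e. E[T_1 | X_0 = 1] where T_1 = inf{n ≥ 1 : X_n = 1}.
E[T_1 | X_0 = 1] = 1/π_1 = 127/55

For an irreducible recurrent Markov chain with stationary distribution π, E[T_i | X_0 = i] = 1/π_i (Kac's formula). Here π_1 = (5/12)/(6/11 + 5/12) = (5/12)/(127/132) = 55/127, so E[T_1 | X_0 = 1] = 1/π_1 = (6/11 + 5/12)/(5/12) = (127/132)/(5/12) = 127/55.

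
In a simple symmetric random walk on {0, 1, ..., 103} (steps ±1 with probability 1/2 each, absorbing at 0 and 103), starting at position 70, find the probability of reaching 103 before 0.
P(hit 103 before 0) = 70/103

Let u_k = P(hit 103 before 0 | start at k). Then u_0 = 0, u_103 = 1, and u_k = u_{k-1}/2 + u_{k+1}/2 for 1 ≤ k ≤ 102. This harmonic recurrence is solved by u_k = k/103, giving u_70 = 70/103.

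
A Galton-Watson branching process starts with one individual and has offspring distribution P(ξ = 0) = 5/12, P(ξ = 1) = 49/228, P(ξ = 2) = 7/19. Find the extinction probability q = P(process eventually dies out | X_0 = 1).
q = 1

Mean offspring μ = 0·5/12 + 1·49/228 + 2·7/19 = 217/228 ≤ 1. For μ ≤ 1 with offspring not concentrated at 1, the Galton-Watson process goes extinct almost surely, so q = 1.
(Algebraic check: The pgf is f(s) = 5/12 + 49/228·s + 7/19·s². The extinction probability q is the smallest fixed point of f in [0, 1]. Setting s = f(s):
  7/19·s² + (49/228 − 1)·s + 5/12 = 0
  7/19·s² − (5/12 + 7/19)·s + 5/12 = 0
which factors as (s − 1)·(7/19·s − 5/12) = 0, giving roots s = 1 and s = (5/12)/(7/19) = 95/84. Since 95/84 ≥ 1, the smallest root in [0, 1] is s = 1.)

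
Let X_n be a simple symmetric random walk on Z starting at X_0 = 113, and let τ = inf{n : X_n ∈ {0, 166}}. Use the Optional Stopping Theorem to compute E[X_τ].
E[X_τ] = 113

X_n is a martingale and τ is a bounded-mean stopping time (indeed τ is finite a.s. with bounded expectation since the walk is in a bounded region). By the OST, E[X_τ] = E[X_0] = 113. Equivalently: E[X_τ] = 166 · P(hit 166 first) + 0 · P(hit 0 first) = 166 · (113/166) = 113.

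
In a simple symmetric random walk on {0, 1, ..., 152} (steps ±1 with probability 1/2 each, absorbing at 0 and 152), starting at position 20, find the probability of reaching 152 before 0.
P(hit 152 before 0) = 20/152 = 5/38

Let u_k = P(hit 152 before 0 | start at k). Then u_0 = 0, u_152 = 1, and u_k = u_{k-1}/2 + u_{k+1}/2 for 1 ≤ k ≤ 151. This harmonic recurrence is solved by u_k = k/152, giving u_20 = 20/152 = 5/38.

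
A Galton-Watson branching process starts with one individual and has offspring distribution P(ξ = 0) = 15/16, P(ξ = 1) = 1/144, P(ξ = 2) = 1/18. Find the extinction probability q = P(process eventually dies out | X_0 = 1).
q = 1

Mean offspring μ = 0·15/16 + 1·1/144 + 2·1/18 = 17/144 ≤ 1. For μ ≤ 1 with offspring not concentrated at 1, the Galton-Watson process goes extinct almost surely, so q = 1.
(Algebraic check: The pgf is f(s) = 15/16 + 1/144·s + 1/18·s². The extinction probability q is the smallest fixed point of f in [0, 1]. Setting s = f(s):
  1/18·s² + (1/144 − 1)·s + 15/16 = 0
  1/18·s² − (15/16 + 1/18)·s + 15/16 = 0
which factors as (s − 1)·(1/18·s − 15/16) = 0, giving roots s = 1 and s = (15/16)/(1/18) = 135/8. Since 135/8 ≥ 1, the smallest root in [0, 1] is s = 1.)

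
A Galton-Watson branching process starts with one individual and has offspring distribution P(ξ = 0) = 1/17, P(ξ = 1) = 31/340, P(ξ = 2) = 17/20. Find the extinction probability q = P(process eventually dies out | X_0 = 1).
q = 20/289

The pgf is f(s) = 1/17 + 31/340·s + 17/20·s². The extinction probability q is the smallest fixed point of f in [0, 1]. Setting s = f(s):
  17/20·s² + (31/340 − 1)·s + 1/17 = 0
  17/20·s² − (1/17 + 17/20)·s + 1/17 = 0
which factors as (s − 1)·(17/20·s − 1/17) = 0, giving roots s = 1 and s = (1/17)/(17/20) = 20/289.
Mean offspring μ = 31/340 + 2·17/20 = 609/340 > 1 (supercritical), so q < 1. The extinction probability is the smaller root: q = (1/17)/(17/20) = 20/289.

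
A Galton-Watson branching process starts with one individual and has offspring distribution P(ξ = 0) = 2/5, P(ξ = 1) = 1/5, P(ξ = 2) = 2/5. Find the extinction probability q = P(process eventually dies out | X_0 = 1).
q = 1

Mean offspring μ = 0·2/5 + 1·1/5 + 2·2/5 = 1 ≤ 1. For μ ≤ 1 with offspring not concentrated at 1, the Galton-Watson process goes extinct almost surely, so q = 1.
(Algebraic check: The pgf is f(s) = 2/5 + 1/5·s + 2/5·s². The extinction probability q is the smallest fixed point of f in [0, 1]. Setting s = f(s):
  2/5·s² + (1/5 − 1)·s + 2/5 = 0
  2/5·s² − (2/5 + 2/5)·s + 2/5 = 0
which factors as (s − 1)·(2/5·s − 2/5) = 0, giving roots s = 1 and s = (2/5)/(2/5) = 1. Since 1 ≥ 1, the smallest root in [0, 1] is s = 1.)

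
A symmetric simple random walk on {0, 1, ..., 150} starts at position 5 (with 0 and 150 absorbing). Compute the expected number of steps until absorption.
E[τ | X_0 = 5] = 725

Let v_k = E[τ | X_0 = k]. Boundary: v_0 = v_150 = 0. Recurrence: v_k = 1 + (v_{k-1} + v_{k+1})/2 for 1 ≤ k ≤ 149. The particular solution to v_k − (v_{k-1} + v_{k+1})/2 = 1 is v_k = −k^2. Adding homogeneous solution A + B k and matching boundaries gives v_k = k (150 − k). Substituting k = 5: v_5 = 5 · 145 = 725.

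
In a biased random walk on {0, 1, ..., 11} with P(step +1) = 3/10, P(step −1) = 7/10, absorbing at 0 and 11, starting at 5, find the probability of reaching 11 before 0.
P(hit 11 before 0) = (1 − (7/3)^5) / (1 − (7/3)^11) = 3018789/494287399

Let u_k denote P(reach 11 before 0 | start at k). Boundary: u_0 = 0, u_11 = 1. Recurrence: u_k = 3/10·u_{k+1} + 7/10·u_{k-1} for 1 ≤ k ≤ 10. Try u_k = A + B·r^k with r = q/p = (7/10)/(3/10) = 7/3. Substitution satisfies the recurrence; boundary conditions give:
  u_k = (1 − r^k) / (1 − r^N) = (1 − (7/3)^5) / (1 − (7/3)^11) = 3018789/494287399.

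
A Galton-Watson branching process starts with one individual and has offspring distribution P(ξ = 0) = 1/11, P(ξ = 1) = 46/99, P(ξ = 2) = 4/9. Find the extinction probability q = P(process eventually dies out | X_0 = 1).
q = 9/44

The pgf is f(s) = 1/11 + 46/99·s + 4/9·s². The extinction probability q is the smallest fixed point of f in [0, 1]. Setting s = f(s):
  4/9·s² + (46/99 − 1)·s + 1/11 = 0
  4/9·s² − (1/11 + 4/9)·s + 1/11 = 0
which factors as (s − 1)·(4/9·s − 1/11) = 0, giving roots s = 1 and s = (1/11)/(4/9) = 9/44.
Mean offspring μ = 46/99 + 2·4/9 = 134/99 > 1 (supercritical), so q < 1. The extinction probability is the smaller root: q = (1/11)/(4/9) = 9/44.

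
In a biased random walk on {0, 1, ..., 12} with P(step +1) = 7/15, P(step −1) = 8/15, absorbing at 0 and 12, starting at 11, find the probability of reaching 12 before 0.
P(hit 12 before 0) = (1 − (8/7)^11) / (1 − (8/7)^12) = 46288254943/54878189535

Let u_k denote P(reach 12 before 0 | start at k). Boundary: u_0 = 0, u_12 = 1. Recurrence: u_k = 7/15·u_{k+1} + 8/15·u_{k-1} for 1 ≤ k ≤ 11. Try u_k = A + B·r^k with r = q/p = (8/15)/(7/15) = 8/7. Substitution satisfies the recurrence; boundary conditions give:
  u_k = (1 − r^k) / (1 − r^N) = (1 − (8/7)^11) / (1 − (8/7)^12) = 46288254943/54878189535.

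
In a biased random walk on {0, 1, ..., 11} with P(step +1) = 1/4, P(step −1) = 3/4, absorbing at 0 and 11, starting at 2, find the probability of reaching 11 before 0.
P(hit 11 before 0) = (1 − (3)^2) / (1 − (3)^11) = 4/88573

Let u_k denote P(reach 11 before 0 | start at k). Boundary: u_0 = 0, u_11 = 1. Recurrence: u_k = 1/4·u_{k+1} + 3/4·u_{k-1} for 1 ≤ k ≤ 10. Try u_k = A + B·r^k with r = q/p = (3/4)/(1/4) = 3. Substitution satisfies the recurrence; boundary conditions give:
  u_k = (1 − r^k) / (1 − r^N) = (1 − (3)^2) / (1 − (3)^11) = 4/88573.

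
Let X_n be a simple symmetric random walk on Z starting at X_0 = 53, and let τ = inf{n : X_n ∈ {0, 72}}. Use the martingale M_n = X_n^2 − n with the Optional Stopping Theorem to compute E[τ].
E[τ] = 1007

M_n = X_n^2 − n is a martingale (since E[X_{n+1}^2 | F_n] = X_n^2 + 1). By OST (τ has finite mean in a bounded region), E[M_τ] = E[M_0] = X_0^2 − 0 = 53^2 = 2809. Also E[M_τ] = E[X_τ^2] − E[τ]. The walk exits at 0 or 72, with P(hit 72 first) = 53/72, so E[X_τ^2] = 72^2 · 53/72 + 0 = 3816. Thus E[τ] = E[X_τ^2] − E[M_τ] = 3816 − 2809 = 1007 = 53(72 − 53) = 1007.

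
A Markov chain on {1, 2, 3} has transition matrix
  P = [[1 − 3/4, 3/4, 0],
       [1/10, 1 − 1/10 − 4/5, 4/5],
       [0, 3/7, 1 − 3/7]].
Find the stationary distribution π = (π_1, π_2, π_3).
π = (2/45, 1/3, 28/45)

This is a birth-death chain on three states, which satisfies detailed balance: π_1 · P_{12} = π_2 · P_{21} and π_2 · P_{23} = π_3 · P_{32}.
From π_1 · 3/4 = π_2 · 1/10: π_2/π_1 = (3/4)/(1/10) = 15/2.
From π_2 · 4/5 = π_3 · 3/7: π_3/π_2 = (4/5)/(3/7) = 28/15.
Take π_1 proportional to 1; then unnormalized π = (1, 15/2, 14). Normalize by dividing by the sum 45/2:
  π = (2/45, 1/3, 28/45).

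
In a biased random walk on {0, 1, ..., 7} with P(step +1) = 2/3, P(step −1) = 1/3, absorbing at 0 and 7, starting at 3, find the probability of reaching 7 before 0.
P(hit 7 before 0) = (1 − (1/2)^3) / (1 − (1/2)^7) = 112/127

Let u_k denote P(reach 7 before 0 | start at k). Boundary: u_0 = 0, u_7 = 1. Recurrence: u_k = 2/3·u_{k+1} + 1/3·u_{k-1} for 1 ≤ k ≤ 6. Try u_k = A + B·r^k with r = q/p = (1/3)/(2/3) = 1/2. Substitution satisfies the recurrence; boundary conditions give:
  u_k = (1 − r^k) / (1 − r^N) = (1 − (1/2)^3) / (1 − (1/2)^7) = 112/127.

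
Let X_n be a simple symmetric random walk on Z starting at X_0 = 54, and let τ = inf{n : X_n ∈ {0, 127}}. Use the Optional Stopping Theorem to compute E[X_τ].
E[X_τ] = 54

X_n is a martingale and τ is a bounded-mean stopping time (indeed τ is finite a.s. with bounded expectation since the walk is in a bounded region). By the OST, E[X_τ] = E[X_0] = 54. Equivalently: E[X_τ] = 127 · P(hit 127 first) + 0 · P(hit 0 first) = 127 · (54/127) = 54.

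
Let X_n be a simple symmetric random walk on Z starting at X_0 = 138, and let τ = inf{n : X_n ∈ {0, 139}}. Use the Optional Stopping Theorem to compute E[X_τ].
E[X_τ] = 138

X_n is a martingale and τ is a bounded-mean stopping time (indeed τ is finite a.s. with bounded expectation since the walk is in a bounded region). By the OST, E[X_τ] = E[X_0] = 138. Equivalently: E[X_τ] = 139 · P(hit 139 first) + 0 · P(hit 0 first) = 139 · (138/139) = 138.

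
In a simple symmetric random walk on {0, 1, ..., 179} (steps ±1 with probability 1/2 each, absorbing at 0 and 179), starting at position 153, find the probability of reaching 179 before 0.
P(hit 179 before 0) = 153/179

Let u_k = P(hit 179 before 0 | start at k). Then u_0 = 0, u_179 = 1, and u_k = u_{k-1}/2 + u_{k+1}/2 for 1 ≤ k ≤ 178. This harmonic recurrence is solved by u_k = k/179, giving u_153 = 153/179.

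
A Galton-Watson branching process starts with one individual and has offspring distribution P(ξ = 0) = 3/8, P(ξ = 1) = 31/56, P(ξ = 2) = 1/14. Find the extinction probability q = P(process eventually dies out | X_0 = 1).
q = 1

Mean offspring μ = 0·3/8 + 1·31/56 + 2·1/14 = 39/56 ≤ 1. For μ ≤ 1 with offspring not concentrated at 1, the Galton-Watson process goes extinct almost surely, so q = 1.
(Algebraic check: The pgf is f(s) = 3/8 + 31/56·s + 1/14·s². The extinction probability q is the smallest fixed point of f in [0, 1]. Setting s = f(s):
  1/14·s² + (31/56 − 1)·s + 3/8 = 0
  1/14·s² − (3/8 + 1/14)·s + 3/8 = 0
which factors as (s − 1)·(1/14·s − 3/8) = 0, giving roots s = 1 and s = (3/8)/(1/14) = 21/4. Since 21/4 ≥ 1, the smallest root in [0, 1] is s = 1.)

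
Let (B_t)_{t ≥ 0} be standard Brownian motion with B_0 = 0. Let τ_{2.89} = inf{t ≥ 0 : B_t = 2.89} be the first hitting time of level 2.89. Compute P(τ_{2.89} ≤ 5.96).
P(τ_{2.89} ≤ 5.96) = 2(1 − Φ(2.89/√5.96)) = 2(1 − Φ(1.1838)) ≈ 0.2365

By the reflection principle for standard BM, P(τ_b ≤ t) = 2 · P(B_t ≥ b). Since B_t ~ N(0, t), P(B_t ≥ 2.89) = 1 − Φ(2.89/√t) = 1 − Φ(2.89/√5.96) = 1 − Φ(1.1838) ≈ 0.11825. Doubling: P(τ_{2.89} ≤ 5.96) ≈ 2 · 0.11825 = 0.23650 ≈ 0.2365.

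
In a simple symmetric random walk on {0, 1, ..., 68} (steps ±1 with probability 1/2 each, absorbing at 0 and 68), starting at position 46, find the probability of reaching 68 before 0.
P(hit 68 before 0) = 46/68 = 23/34

Let u_k = P(hit 68 before 0 | start at k). Then u_0 = 0, u_68 = 1, and u_k = u_{k-1}/2 + u_{k+1}/2 for 1 ≤ k ≤ 67. This harmonic recurrence is solved by u_k = k/68, giving u_46 = 46/68 = 23/34.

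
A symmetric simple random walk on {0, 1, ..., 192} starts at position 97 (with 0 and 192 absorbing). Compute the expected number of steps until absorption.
E[τ | X_0 = 97] = 9215

Let v_k = E[τ | X_0 = k]. Boundary: v_0 = v_192 = 0. Recurrence: v_k = 1 + (v_{k-1} + v_{k+1})/2 for 1 ≤ k ≤ 191. The particular solution to v_k − (v_{k-1} + v_{k+1})/2 = 1 is v_k = −k^2. Adding homogeneous solution A + B k and matching boundaries gives v_k = k (192 − k). Substituting k = 97: v_97 = 97 · 95 = 9215.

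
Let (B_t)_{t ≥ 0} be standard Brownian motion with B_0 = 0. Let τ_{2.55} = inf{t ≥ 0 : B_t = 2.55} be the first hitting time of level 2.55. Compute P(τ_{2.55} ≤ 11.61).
P(τ_{2.55} ≤ 11.61) = 2(1 − Φ(2.55/√11.61)) = 2(1 − Φ(0.7484)) ≈ 0.4542

By the reflection principle for standard BM, P(τ_b ≤ t) = 2 · P(B_t ≥ b). Since B_t ~ N(0, t), P(B_t ≥ 2.55) = 1 − Φ(2.55/√t) = 1 − Φ(2.55/√11.61) = 1 − Φ(0.7484) ≈ 0.22711. Doubling: P(τ_{2.55} ≤ 11.61) ≈ 2 · 0.22711 = 0.45422 ≈ 0.4542.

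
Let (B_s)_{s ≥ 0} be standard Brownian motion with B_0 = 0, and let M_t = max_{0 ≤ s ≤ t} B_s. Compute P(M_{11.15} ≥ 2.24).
P(M_{11.15} ≥ 2.24) = 2·P(B_{11.15} ≥ 2.24) = 2(1 − Φ(2.24/√11.15)) ≈ 0.5023

By the reflection principle for Brownian motion, P(M_t ≥ a) = 2 · P(B_t ≥ a) for a ≥ 0. Since B_t ~ N(0, t), P(B_t ≥ 2.24) = 1 − Φ(2.24/√t) = 1 − Φ(2.24/√11.15) = 1 − Φ(0.6708). So
  P(M_{11.15} ≥ 2.24) = 2(1 − Φ(0.6708)) ≈ 0.5023.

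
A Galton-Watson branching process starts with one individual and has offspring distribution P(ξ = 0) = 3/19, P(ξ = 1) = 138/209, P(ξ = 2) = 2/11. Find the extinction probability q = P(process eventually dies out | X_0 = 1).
q = 33/38

The pgf is f(s) = 3/19 + 138/209·s + 2/11·s². The extinction probability q is the smallest fixed point of f in [0, 1]. Setting s = f(s):
  2/11·s² + (138/209 − 1)·s + 3/19 = 0
  2/11·s² − (3/19 + 2/11)·s + 3/19 = 0
which factors as (s − 1)·(2/11·s − 3/19) = 0, giving roots s = 1 and s = (3/19)/(2/11) = 33/38.
Mean offspring μ = 138/209 + 2·2/11 = 214/209 > 1 (supercritical), so q < 1. The extinction probability is the smaller root: q = (3/19)/(2/11) = 33/38.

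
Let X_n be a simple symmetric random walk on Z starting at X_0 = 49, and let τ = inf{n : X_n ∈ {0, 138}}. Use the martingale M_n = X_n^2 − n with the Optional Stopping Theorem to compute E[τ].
E[τ] = 4361

M_n = X_n^2 − n is a martingale (since E[X_{n+1}^2 | F_n] = X_n^2 + 1). By OST (τ has finite mean in a bounded region), E[M_τ] = E[M_0] = X_0^2 − 0 = 49^2 = 2401. Also E[M_τ] = E[X_τ^2] − E[τ]. The walk exits at 0 or 138, with P(hit 138 first) = 49/138, so E[X_τ^2] = 138^2 · 49/138 + 0 = 6762. Thus E[τ] = E[X_τ^2] − E[M_τ] = 6762 − 2401 = 4361 = 49(138 − 49) = 4361.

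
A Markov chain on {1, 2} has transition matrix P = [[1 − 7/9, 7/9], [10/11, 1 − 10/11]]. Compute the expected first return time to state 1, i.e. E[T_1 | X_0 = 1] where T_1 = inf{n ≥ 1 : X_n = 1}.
E[T_1 | X_0 = 1] = 1/π_1 = 167/90

For an irreducible recurrent Markov chain with stationary distribution π, E[T_i | X_0 = i] = 1/π_i (Kac's formula). Here π_1 = (10/11)/(7/9 + 10/11) = (10/11)/(167/99) = 90/167, so E[T_1 | X_0 = 1] = 1/π_1 = (7/9 + 10/11)/(10/11) = (167/99)/(10/11) = 167/90.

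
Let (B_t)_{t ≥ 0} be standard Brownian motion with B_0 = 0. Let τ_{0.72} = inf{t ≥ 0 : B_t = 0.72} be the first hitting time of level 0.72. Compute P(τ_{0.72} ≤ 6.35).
P(τ_{0.72} ≤ 6.35) = 2(1 − Φ(0.72/√6.35)) = 2(1 − Φ(0.2857)) ≈ 0.7751

By the reflection principle for standard BM, P(τ_b ≤ t) = 2 · P(B_t ≥ b). Since B_t ~ N(0, t), P(B_t ≥ 0.72) = 1 − Φ(0.72/√t) = 1 − Φ(0.72/√6.35) = 1 − Φ(0.2857) ≈ 0.38755. Doubling: P(τ_{0.72} ≤ 6.35) ≈ 2 · 0.38755 = 0.77510 ≈ 0.7751.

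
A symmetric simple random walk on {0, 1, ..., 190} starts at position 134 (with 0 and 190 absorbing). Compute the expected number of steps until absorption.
E[τ | X_0 = 134] = 7504

Let v_k = E[τ | X_0 = k]. Boundary: v_0 = v_190 = 0. Recurrence: v_k = 1 + (v_{k-1} + v_{k+1})/2 for 1 ≤ k ≤ 189. The particular solution to v_k − (v_{k-1} + v_{k+1})/2 = 1 is v_k = −k^2. Adding homogeneous solution A + B k and matching boundaries gives v_k = k (190 − k). Substituting k = 134: v_134 = 134 · 56 = 7504.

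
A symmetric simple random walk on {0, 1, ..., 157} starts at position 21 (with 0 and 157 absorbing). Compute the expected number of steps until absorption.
E[τ | X_0 = 21] = 2856

Let v_k = E[τ | X_0 = k]. Boundary: v_0 = v_157 = 0. Recurrence: v_k = 1 + (v_{k-1} + v_{k+1})/2 for 1 ≤ k ≤ 156. The particular solution to v_k − (v_{k-1} + v_{k+1})/2 = 1 is v_k = −k^2. Adding homogeneous solution A + B k and matching boundaries gives v_k = k (157 − k). Substituting k = 21: v_21 = 21 · 136 = 2856.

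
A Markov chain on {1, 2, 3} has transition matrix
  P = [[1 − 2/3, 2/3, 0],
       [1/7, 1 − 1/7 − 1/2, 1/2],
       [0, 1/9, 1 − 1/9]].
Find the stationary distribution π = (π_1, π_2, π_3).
π = (3/80, 7/40, 63/80)

This is a birth-death chain on three states, which satisfies detailed balance: π_1 · P_{12} = π_2 · P_{21} and π_2 · P_{23} = π_3 · P_{32}.
From π_1 · 2/3 = π_2 · 1/7: π_2/π_1 = (2/3)/(1/7) = 14/3.
From π_2 · 1/2 = π_3 · 1/9: π_3/π_2 = (1/2)/(1/9) = 9/2.
Take π_1 proportional to 1; then unnormalized π = (1, 14/3, 21). Normalize by dividing by the sum 80/3:
  π = (3/80, 7/40, 63/80).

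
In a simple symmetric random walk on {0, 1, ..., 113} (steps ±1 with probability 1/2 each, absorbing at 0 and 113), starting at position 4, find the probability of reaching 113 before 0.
P(hit 113 before 0) = 4/113

Let u_k = P(hit 113 before 0 | start at k). Then u_0 = 0, u_113 = 1, and u_k = u_{k-1}/2 + u_{k+1}/2 for 1 ≤ k ≤ 112. This harmonic recurrence is solved by u_k = k/113, giving u_4 = 4/113.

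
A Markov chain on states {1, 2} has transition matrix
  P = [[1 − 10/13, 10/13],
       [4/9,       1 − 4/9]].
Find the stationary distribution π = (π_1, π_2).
π_1 = 26/71, π_2 = 45/71

Solve πP = π with π_1 + π_2 = 1. From πP = π: π_1 · (1 − 10/13) + π_2 · 4/9 = π_1 ⇒ π_2 · 4/9 = π_1 · 10/13 ⇒ π_2/π_1 = (10/13)/(4/9) = 45/26. Together with π_1 + π_2 = 1:
  π_1 = (4/9)/(10/13 + 4/9) = (4/9)/(142/117) = 26/71,
  π_2 = (10/13)/(10/13 + 4/9) = (10/13)/(142/117) = 45/71.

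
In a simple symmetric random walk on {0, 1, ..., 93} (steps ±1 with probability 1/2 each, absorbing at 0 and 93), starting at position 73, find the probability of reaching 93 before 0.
P(hit 93 before 0) = 73/93

Let u_k = P(hit 93 before 0 | start at k). Then u_0 = 0, u_93 = 1, and u_k = u_{k-1}/2 + u_{k+1}/2 for 1 ≤ k ≤ 92. This harmonic recurrence is solved by u_k = k/93, giving u_73 = 73/93.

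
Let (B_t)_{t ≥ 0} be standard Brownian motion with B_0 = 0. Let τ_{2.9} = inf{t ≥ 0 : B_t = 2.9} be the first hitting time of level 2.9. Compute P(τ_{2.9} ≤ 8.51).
P(τ_{2.9} ≤ 8.51) = 2(1 − Φ(2.9/√8.51)) = 2(1 − Φ(0.9941)) ≈ 0.3202

By the reflection principle for standard BM, P(τ_b ≤ t) = 2 · P(B_t ≥ b). Since B_t ~ N(0, t), P(B_t ≥ 2.9) = 1 − Φ(2.9/√t) = 1 − Φ(2.9/√8.51) = 1 − Φ(0.9941) ≈ 0.16009. Doubling: P(τ_{2.9} ≤ 8.51) ≈ 2 · 0.16009 = 0.32018 ≈ 0.3202.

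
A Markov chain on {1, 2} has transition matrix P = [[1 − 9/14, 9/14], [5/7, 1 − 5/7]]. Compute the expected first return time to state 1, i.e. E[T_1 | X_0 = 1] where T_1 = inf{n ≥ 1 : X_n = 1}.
E[T_1 | X_0 = 1] = 1/π_1 = 19/10

For an irreducible recurrent Markov chain with stationary distribution π, E[T_i | X_0 = i] = 1/π_i (Kac's formula). Here π_1 = (5/7)/(9/14 + 5/7) = (5/7)/(19/14) = 10/19, so E[T_1 | X_0 = 1] = 1/π_1 = (9/14 + 5/7)/(5/7) = (19/14)/(5/7) = 19/10.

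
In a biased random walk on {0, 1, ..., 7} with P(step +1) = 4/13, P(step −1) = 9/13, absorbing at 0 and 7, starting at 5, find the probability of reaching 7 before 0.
P(hit 7 before 0) = (1 − (9/4)^5) / (1 − (9/4)^7) = 185680/953317

Let u_k denote P(reach 7 before 0 | start at k). Boundary: u_0 = 0, u_7 = 1. Recurrence: u_k = 4/13·u_{k+1} + 9/13·u_{k-1} for 1 ≤ k ≤ 6. Try u_k = A + B·r^k with r = q/p = (9/13)/(4/13) = 9/4. Substitution satisfies the recurrence; boundary conditions give:
  u_k = (1 − r^k) / (1 − r^N) = (1 − (9/4)^5) / (1 − (9/4)^7) = 185680/953317.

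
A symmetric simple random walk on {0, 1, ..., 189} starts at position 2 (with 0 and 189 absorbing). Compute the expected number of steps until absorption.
E[τ | X_0 = 2] = 374

Let v_k = E[τ | X_0 = k]. Boundary: v_0 = v_189 = 0. Recurrence: v_k = 1 + (v_{k-1} + v_{k+1})/2 for 1 ≤ k ≤ 188. The particular solution to v_k − (v_{k-1} + v_{k+1})/2 = 1 is v_k = −k^2. Adding homogeneous solution A + B k and matching boundaries gives v_k = k (189 − k). Substituting k = 2: v_2 = 2 · 187 = 374.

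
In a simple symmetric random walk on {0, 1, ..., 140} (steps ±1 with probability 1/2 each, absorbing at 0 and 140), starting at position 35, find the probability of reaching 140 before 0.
P(hit 140 before 0) = 35/140 = 1/4

Let u_k = P(hit 140 before 0 | start at k). Then u_0 = 0, u_140 = 1, and u_k = u_{k-1}/2 + u_{k+1}/2 for 1 ≤ k ≤ 139. This harmonic recurrence is solved by u_k = k/140, giving u_35 = 35/140 = 1/4.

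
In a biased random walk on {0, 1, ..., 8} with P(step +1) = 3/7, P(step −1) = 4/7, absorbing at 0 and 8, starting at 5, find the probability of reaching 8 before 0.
P(hit 8 before 0) = (1 − (4/3)^5) / (1 − (4/3)^8) = 21087/58975

Let u_k denote P(reach 8 before 0 | start at k). Boundary: u_0 = 0, u_8 = 1. Recurrence: u_k = 3/7·u_{k+1} + 4/7·u_{k-1} for 1 ≤ k ≤ 7. Try u_k = A + B·r^k with r = q/p = (4/7)/(3/7) = 4/3. Substitution satisfies the recurrence; boundary conditions give:
  u_k = (1 − r^k) / (1 − r^N) = (1 − (4/3)^5) / (1 − (4/3)^8) = 21087/58975.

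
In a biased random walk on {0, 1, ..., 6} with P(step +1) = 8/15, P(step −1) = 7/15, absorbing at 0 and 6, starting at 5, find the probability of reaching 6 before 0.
P(hit 6 before 0) = (1 − (7/8)^5) / (1 − (7/8)^6) = 127688/144495

Let u_k denote P(reach 6 before 0 | start at k). Boundary: u_0 = 0, u_6 = 1. Recurrence: u_k = 8/15·u_{k+1} + 7/15·u_{k-1} for 1 ≤ k ≤ 5. Try u_k = A + B·r^k with r = q/p = (7/15)/(8/15) = 7/8. Substitution satisfies the recurrence; boundary conditions give:
  u_k = (1 − r^k) / (1 − r^N) = (1 − (7/8)^5) / (1 − (7/8)^6) = 127688/144495.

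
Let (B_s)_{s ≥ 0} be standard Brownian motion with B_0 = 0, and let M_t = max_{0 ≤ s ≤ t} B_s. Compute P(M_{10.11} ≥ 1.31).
P(M_{10.11} ≥ 1.31) = 2·P(B_{10.11} ≥ 1.31) = 2(1 − Φ(1.31/√10.11)) ≈ 0.6803

By the reflection principle for Brownian motion, P(M_t ≥ a) = 2 · P(B_t ≥ a) for a ≥ 0. Since B_t ~ N(0, t), P(B_t ≥ 1.31) = 1 − Φ(1.31/√t) = 1 − Φ(1.31/√10.11) = 1 − Φ(0.4120). So
  P(M_{10.11} ≥ 1.31) = 2(1 − Φ(0.4120)) ≈ 0.6803.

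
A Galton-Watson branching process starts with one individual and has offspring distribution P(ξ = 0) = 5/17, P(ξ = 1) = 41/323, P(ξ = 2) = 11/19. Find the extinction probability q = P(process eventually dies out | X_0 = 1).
q = 95/187

The pgf is f(s) = 5/17 + 41/323·s + 11/19·s². The extinction probability q is the smallest fixed point of f in [0, 1]. Setting s = f(s):
  11/19·s² + (41/323 − 1)·s + 5/17 = 0
  11/19·s² − (5/17 + 11/19)·s + 5/17 = 0
which factors as (s − 1)·(11/19·s − 5/17) = 0, giving roots s = 1 and s = (5/17)/(11/19) = 95/187.
Mean offspring μ = 41/323 + 2·11/19 = 415/323 > 1 (supercritical), so q < 1. The extinction probability is the smaller root: q = (5/17)/(11/19) = 95/187.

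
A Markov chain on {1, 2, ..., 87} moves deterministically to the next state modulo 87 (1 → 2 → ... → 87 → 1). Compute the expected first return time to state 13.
E[T_13 | X_0 = 13] = 87

The chain cycles deterministically, so starting at state 13 it returns in exactly 87 steps. Equivalently, the stationary distribution is uniform π_j = 1/87 for every state j, so by Kac's formula E[T_13] = 1/π_13 = 87.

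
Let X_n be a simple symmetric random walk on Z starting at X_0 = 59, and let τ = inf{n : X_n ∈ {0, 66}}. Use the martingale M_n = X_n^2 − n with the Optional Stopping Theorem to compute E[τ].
E[τ] = 413

M_n = X_n^2 − n is a martingale (since E[X_{n+1}^2 | F_n] = X_n^2 + 1). By OST (τ has finite mean in a bounded region), E[M_τ] = E[M_0] = X_0^2 − 0 = 59^2 = 3481. Also E[M_τ] = E[X_τ^2] − E[τ]. The walk exits at 0 or 66, with P(hit 66 first) = 59/66, so E[X_τ^2] = 66^2 · 59/66 + 0 = 3894. Thus E[τ] = E[X_τ^2] − E[M_τ] = 3894 − 3481 = 413 = 59(66 − 59) = 413.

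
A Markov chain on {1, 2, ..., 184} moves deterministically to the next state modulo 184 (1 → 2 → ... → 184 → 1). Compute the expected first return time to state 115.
E[T_115 | X_0 = 115] = 184

The chain cycles deterministically, so starting at state 115 it returns in exactly 184 steps. Equivalently, the stationary distribution is uniform π_j = 1/184 for every state j, so by Kac's formula E[T_115] = 1/π_115 = 184.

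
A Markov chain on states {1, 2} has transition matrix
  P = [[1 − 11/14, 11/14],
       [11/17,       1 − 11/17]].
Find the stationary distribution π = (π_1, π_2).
π_1 = 14/31, π_2 = 17/31

Solve πP = π with π_1 + π_2 = 1. From πP = π: π_1 · (1 − 11/14) + π_2 · 11/17 = π_1 ⇒ π_2 · 11/17 = π_1 · 11/14 ⇒ π_2/π_1 = (11/14)/(11/17) = 17/14. Together with π_1 + π_2 = 1:
  π_1 = (11/17)/(11/14 + 11/17) = (11/17)/(341/238) = 14/31,
  π_2 = (11/14)/(11/14 + 11/17) = (11/14)/(341/238) = 17/31.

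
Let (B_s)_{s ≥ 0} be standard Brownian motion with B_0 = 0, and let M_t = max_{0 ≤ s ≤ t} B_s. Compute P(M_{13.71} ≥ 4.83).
P(M_{13.71} ≥ 4.83) = 2·P(B_{13.71} ≥ 4.83) = 2(1 − Φ(4.83/√13.71)) ≈ 0.1921

By the reflection principle for Brownian motion, P(M_t ≥ a) = 2 · P(B_t ≥ a) for a ≥ 0. Since B_t ~ N(0, t), P(B_t ≥ 4.83) = 1 − Φ(4.83/√t) = 1 − Φ(4.83/√13.71) = 1 − Φ(1.3045). So
  P(M_{13.71} ≥ 4.83) = 2(1 − Φ(1.3045)) ≈ 0.1921.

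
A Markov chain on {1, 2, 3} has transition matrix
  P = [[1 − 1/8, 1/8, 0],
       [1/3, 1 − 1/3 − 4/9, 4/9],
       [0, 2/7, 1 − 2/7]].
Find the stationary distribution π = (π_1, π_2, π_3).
π = (24/47, 9/47, 14/47)

This is a birth-death chain on three states, which satisfies detailed balance: π_1 · P_{12} = π_2 · P_{21} and π_2 · P_{23} = π_3 · P_{32}.
From π_1 · 1/8 = π_2 · 1/3: π_2/π_1 = (1/8)/(1/3) = 3/8.
From π_2 · 4/9 = π_3 · 2/7: π_3/π_2 = (4/9)/(2/7) = 14/9.
Take π_1 proportional to 1; then unnormalized π = (1, 3/8, 7/12). Normalize by dividing by the sum 47/24:
  π = (24/47, 9/47, 14/47).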